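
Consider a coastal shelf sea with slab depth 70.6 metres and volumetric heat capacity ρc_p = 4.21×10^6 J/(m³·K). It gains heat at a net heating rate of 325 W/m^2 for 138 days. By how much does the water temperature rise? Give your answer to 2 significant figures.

Areal heat capacity C = ρc_p × D = 4.21×10^6 × 70.6 = 2.97×10^8 J m⁻² K⁻¹.
Net heat input Q = F Δt = 325 × (138 days × 86400 s/day) = 3.88×10^9 J/m².
ΔT = Q / C = 3.88×10^9 / 2.97×10^8 = 13.0 K.

13 K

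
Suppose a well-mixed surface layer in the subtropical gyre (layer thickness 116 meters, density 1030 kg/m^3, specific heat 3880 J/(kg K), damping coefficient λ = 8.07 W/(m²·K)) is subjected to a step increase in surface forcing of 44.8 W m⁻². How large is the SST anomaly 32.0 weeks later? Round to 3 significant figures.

Areal heat capacity C = ρ c_p D = 1030 × 3880 × 116 = 4.64×10^8 J/(m^2 K).
τ = C / λ = 4.64×10^8 / 8.07 = 5.74×10^7 s.
Equilibrium anomaly ΔT_eq = F / λ = 44.8 / 8.07 = 5.55 K.
t = 32.0 weeks = 1.94×10^7 s, so t/τ = 0.337.
ΔT(t) = ΔT_eq (1 − e^(−t/τ)) = 5.55 × (1 − e^−0.337) = 1.59 K.

1.59 K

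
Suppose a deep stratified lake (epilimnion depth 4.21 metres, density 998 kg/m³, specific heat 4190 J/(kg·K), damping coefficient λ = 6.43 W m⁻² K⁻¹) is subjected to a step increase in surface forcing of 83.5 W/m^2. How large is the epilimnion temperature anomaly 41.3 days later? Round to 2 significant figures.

Areal heat capacity C = ρ c_p D = 998 × 4190 × 4.21 = 1.76×10^7 J/(m^2 K).
τ = C / λ = 1.76×10^7 / 6.43 = 2.74×10^6 s.
Equilibrium anomaly ΔT_eq = F / λ = 83.5 / 6.43 = 13.0 K.
t = 41.3 days = 3.57×10^6 s, so t/τ = 1.30.
ΔT(t) = ΔT_eq (1 − e^(−t/τ)) = 13.0 × (1 − e^−1.30) = 9.46 K.

9.5 K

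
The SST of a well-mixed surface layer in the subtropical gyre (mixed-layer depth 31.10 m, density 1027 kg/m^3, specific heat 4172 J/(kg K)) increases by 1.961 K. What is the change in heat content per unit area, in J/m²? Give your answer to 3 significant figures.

Areal heat capacity C = ρ c_p D = 1027 × 4172 × 31.10 = 1.33×10^8 J m⁻² K⁻¹.
ΔQ = C ΔT = 1.33×10^8 × 1.961 = 2.61×10^8 J/m².

2.61×10^8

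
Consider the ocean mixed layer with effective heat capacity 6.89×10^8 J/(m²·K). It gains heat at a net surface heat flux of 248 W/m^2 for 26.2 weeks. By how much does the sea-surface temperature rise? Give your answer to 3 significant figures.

Areal heat capacity C = 6.89×10^8 J/(m²·K) (given).
Net heat input Q = F Δt = 248 × (26.2 weeks × 6.048×10^5 s/week) = 3.93×10^9 J/m².
ΔT = Q / C = 3.93×10^9 / 6.89×10^8 = 5.70 K.

5.70 K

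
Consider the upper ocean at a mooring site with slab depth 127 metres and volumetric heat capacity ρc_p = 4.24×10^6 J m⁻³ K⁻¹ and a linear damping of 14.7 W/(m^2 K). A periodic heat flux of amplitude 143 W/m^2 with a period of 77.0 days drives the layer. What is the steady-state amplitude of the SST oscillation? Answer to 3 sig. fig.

0.281 K

Areal heat capacity C = ρc_p × D = 4.24×10^6 × 127 = 5.38×10^8 J/(m²·K).
Angular frequency ω = 2π / T = 2π / 6.65×10^6 s = 9.44×10^-7 s⁻¹.
√((Cω)² + λ²) = √((509)² + 14.7²) = 509 W/(m²·K).
Amplitude A = F₀ / √((Cω)²+λ²) = 143 / 509 = 0.281 K.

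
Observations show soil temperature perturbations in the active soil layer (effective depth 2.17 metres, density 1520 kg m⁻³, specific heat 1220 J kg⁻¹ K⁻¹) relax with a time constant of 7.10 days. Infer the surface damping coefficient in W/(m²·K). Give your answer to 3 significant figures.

6.56

Areal heat capacity C = ρ c_p D = 1520 × 1220 × 2.17 = 4.02×10^6 J m⁻² K⁻¹.
τ = 7.10 days = 6.13×10^5 s.
λ = C / τ = 4.02×10^6 / 6.13×10^5 = 6.56 W/(m²·K).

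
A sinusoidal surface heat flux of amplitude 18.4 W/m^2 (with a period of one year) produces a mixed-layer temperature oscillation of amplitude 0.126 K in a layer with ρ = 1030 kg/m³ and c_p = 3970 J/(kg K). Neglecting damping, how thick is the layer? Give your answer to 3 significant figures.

179 m

ω = 2π / 3.15×10^7 s = 1.99×10^-7 s⁻¹.
Required C = F₀ / (A ω) = 18.4 / (0.126 × 1.99×10^-7) = 7.33×10^8 J/(m²·K).
D = C / (ρ c_p) = 7.33×10^8 / (1030 × 3970) = 179 m.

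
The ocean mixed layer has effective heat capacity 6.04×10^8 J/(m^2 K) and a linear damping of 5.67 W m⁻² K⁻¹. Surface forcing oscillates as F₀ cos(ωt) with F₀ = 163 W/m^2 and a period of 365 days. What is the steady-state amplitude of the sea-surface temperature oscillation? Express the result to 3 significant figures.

1.35 K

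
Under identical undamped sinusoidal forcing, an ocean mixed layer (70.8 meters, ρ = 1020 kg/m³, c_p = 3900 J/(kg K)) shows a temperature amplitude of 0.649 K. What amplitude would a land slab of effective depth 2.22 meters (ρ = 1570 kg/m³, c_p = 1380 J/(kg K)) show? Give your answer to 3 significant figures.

C_ocean = 2.82×10^8 J/(m²·K); C_land = 4.81×10^6 J/(m²·K).
A ∝ 1/C ⇒ A_land = A_ocean × C_ocean/C_land = 0.649 × 58.6 = 38.0 K.

38.0 K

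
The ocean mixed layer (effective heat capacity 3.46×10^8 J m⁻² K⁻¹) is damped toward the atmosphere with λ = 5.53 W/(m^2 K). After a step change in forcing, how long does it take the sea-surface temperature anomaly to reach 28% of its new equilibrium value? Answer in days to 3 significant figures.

238 days

Areal heat capacity C = 3.46×10^8 J m⁻² K⁻¹ (given).
τ = C / λ = 3.46×10^8 / 5.53 = 6.26×10^7 s.
Fraction reached: 1 − e^(−t/τ) = 0.28 ⇒ t = −τ ln(1 − 0.28) = τ × 0.329.
t = 2.06×10^7 s = 238 days.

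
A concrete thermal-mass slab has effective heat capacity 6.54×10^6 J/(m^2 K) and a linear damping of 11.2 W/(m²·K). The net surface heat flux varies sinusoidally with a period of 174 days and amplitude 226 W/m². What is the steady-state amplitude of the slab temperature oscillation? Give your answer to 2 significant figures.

Areal heat capacity C = 6.54×10^6 J/(m^2 K) (given).
Angular frequency ω = 2π / T = 2π / 1.50×10^7 s = 4.18×10^-7 s⁻¹.
√((Cω)² + λ²) = √((2.73)² + 11.2²) = 11.5 W/(m²·K).
Amplitude A = F₀ / √((Cω)²+λ²) = 226 / 11.5 = 19.6 K.

20 K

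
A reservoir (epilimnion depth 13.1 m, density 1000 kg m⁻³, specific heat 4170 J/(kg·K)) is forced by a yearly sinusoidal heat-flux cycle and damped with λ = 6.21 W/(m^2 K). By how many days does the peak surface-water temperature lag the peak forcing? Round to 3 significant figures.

Areal heat capacity C = ρ c_p D = 1000 × 4170 × 13.1 = 5.46×10^7 J/(m²·K).
ω = 2π / 3.15×10^7 s = 1.99×10^-7 s⁻¹.
Phase lag φ = arctan(Cω/λ) = arctan(10.9/6.21) = 1.05 rad.
Time lag = φ / ω = 1.05 / 1.99×10^-7 = 5.28×10^6 s = 61.1 days.

61.1 days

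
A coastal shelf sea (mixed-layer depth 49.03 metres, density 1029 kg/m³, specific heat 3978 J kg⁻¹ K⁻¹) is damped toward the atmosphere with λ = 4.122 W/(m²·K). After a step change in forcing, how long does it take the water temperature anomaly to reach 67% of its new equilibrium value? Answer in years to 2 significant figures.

Areal heat capacity C = ρ c_p D = 1029 × 3978 × 49.03 = 2.01×10^8 J/(m²·K).
τ = C / λ = 2.01×10^8 / 4.122 = 4.87×10^7 s.
Fraction reached: 1 − e^(−t/τ) = 0.67 ⇒ t = −τ ln(1 − 0.67) = τ × 1.11.
t = 5.40×10^7 s = 1.71 years.

1.7 years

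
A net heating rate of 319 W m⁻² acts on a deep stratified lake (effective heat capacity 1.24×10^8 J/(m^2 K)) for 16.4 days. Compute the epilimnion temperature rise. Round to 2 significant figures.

Areal heat capacity C = 1.24×10^8 J/(m^2 K) (given).
Net heat input Q = F Δt = 319 × (16.4 days × 86400 s/day) = 4.52×10^8 J/m².
ΔT = Q / C = 4.52×10^8 / 1.24×10^8 = 3.65 K.

3.6 K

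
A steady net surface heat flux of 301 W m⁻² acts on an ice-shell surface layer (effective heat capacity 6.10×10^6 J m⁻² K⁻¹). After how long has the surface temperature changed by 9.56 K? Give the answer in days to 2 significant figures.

2.2 days

Areal heat capacity C = 6.10×10^6 J m⁻² K⁻¹ (given).
Time required: Δt = C ΔT / F = 6.10×10^6 × 9.56 / 301 = 1.94×10^5 s.
In days: 1.94×10^5 s / (86400 s/day) = 2.24 days.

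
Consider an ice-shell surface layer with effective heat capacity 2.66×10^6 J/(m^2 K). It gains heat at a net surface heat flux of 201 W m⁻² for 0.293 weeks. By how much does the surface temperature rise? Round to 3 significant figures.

13.4 K

Areal heat capacity C = 2.66×10^6 J/(m^2 K) (given).
Net heat input Q = F Δt = 201 × (0.293 weeks × 6.048×10^5 s/week) = 3.56×10^7 J/m².
ΔT = Q / C = 3.56×10^7 / 2.66×10^6 = 13.4 K.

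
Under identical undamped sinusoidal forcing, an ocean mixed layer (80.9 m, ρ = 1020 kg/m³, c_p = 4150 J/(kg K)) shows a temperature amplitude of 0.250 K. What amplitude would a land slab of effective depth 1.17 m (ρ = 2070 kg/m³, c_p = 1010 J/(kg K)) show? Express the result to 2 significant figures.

C_ocean = 3.42×10^8 J/(m²·K); C_land = 2.45×10^6 J/(m²·K).
A ∝ 1/C ⇒ A_land = A_ocean × C_ocean/C_land = 0.250 × 140 = 35.0 K.

35 K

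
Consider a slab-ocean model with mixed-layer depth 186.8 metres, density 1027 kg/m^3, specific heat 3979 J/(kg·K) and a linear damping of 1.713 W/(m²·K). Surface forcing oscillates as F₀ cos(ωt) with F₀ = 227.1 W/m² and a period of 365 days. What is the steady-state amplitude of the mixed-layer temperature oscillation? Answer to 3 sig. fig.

1.49 K

Areal heat capacity C = ρ c_p D = 1027 × 3979 × 186.8 = 7.63×10^8 J/(m^2 K).
Angular frequency ω = 2π / T = 2π / 3.15×10^7 s = 1.99×10^-7 s⁻¹.
√((Cω)² + λ²) = √((152)² + 1.713²) = 152 W/(m²·K).
Amplitude A = F₀ / √((Cω)²+λ²) = 227.1 / 152 = 1.49 K.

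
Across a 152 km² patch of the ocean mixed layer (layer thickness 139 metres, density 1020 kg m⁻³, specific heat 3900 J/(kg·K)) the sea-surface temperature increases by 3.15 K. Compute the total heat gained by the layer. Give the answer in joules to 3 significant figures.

Areal heat capacity C = ρ c_p D = 1020 × 3900 × 139 = 5.53×10^8 J/(m^2 K).
Heat per unit area: q = C ΔT = 5.53×10^8 × 3.15 = 1.74×10^9 J/m².
Total heat: Q = q × A = 1.74×10^9 × (152 × 10⁶ m²) = 2.65×10^17 J.

2.65×10^17 J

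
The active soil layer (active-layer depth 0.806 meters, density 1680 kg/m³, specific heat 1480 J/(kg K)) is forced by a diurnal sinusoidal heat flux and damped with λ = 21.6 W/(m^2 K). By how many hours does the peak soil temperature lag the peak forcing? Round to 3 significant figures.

Areal heat capacity C = ρ c_p D = 1680 × 1480 × 0.806 = 2.00×10^6 J/(m²·K).
ω = 2π / 86400 s = 7.27×10^-5 s⁻¹.
Phase lag φ = arctan(Cω/λ) = arctan(146/21.6) = 1.42 rad.
Time lag = φ / ω = 1.42 / 7.27×10^-5 = 19600 s = 5.44 hours.

5.44 hours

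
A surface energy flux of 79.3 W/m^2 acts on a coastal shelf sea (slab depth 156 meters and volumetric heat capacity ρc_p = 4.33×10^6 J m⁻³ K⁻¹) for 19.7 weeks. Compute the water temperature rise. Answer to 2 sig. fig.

1.4 K

Areal heat capacity C = ρc_p × D = 4.33×10^6 × 156 = 6.75×10^8 J m⁻² K⁻¹.
Net heat input Q = F Δt = 79.3 × (19.7 weeks × 6.048×10^5 s/week) = 9.45×10^8 J/m².
ΔT = Q / C = 9.45×10^8 / 6.75×10^8 = 1.40 K.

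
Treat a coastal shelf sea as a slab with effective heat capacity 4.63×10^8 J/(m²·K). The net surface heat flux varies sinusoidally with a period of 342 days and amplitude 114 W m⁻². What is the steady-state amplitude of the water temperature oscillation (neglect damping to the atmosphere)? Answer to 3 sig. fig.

Areal heat capacity C = 4.63×10^8 J/(m²·K) (given).
Angular frequency ω = 2π / T = 2π / 2.95×10^7 s = 2.13×10^-7 s⁻¹.
Cω = 4.63×10^8 × 2.13×10^-7 = 98.5 W/(m²·K).
Amplitude A = F₀ / (Cω) = 114 / 98.5 = 1.16 K.

1.16 K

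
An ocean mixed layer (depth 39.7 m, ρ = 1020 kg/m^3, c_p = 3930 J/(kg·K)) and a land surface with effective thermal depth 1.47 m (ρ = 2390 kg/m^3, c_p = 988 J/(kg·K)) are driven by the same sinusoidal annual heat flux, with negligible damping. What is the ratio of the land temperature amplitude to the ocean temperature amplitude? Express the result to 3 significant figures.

C_ocean = 1020 × 3930 × 39.7 = 1.59×10^8 J/(m²·K).
C_land = 2390 × 988 × 1.47 = 3.47×10^6 J/(m²·K).
Undamped amplitude ∝ 1/C, so A_land/A_ocean = C_ocean/C_land = 45.8.

45.8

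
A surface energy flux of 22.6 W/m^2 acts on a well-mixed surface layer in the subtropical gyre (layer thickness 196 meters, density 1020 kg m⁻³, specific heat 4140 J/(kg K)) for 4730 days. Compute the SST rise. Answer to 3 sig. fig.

Areal heat capacity C = ρ c_p D = 1020 × 4140 × 196 = 8.28×10^8 J/(m²·K).
Net heat input Q = F Δt = 22.6 × (4730 days × 86400 s/day) = 9.24×10^9 J/m².
ΔT = Q / C = 9.24×10^9 / 8.28×10^8 = 11.2 K.

11.2 K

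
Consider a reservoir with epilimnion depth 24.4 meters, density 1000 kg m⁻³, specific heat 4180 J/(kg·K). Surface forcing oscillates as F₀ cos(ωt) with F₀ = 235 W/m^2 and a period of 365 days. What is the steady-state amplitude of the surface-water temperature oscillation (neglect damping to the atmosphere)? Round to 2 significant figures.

Areal heat capacity C = ρ c_p D = 1000 × 4180 × 24.4 = 1.02×10^8 J m⁻² K⁻¹.
Angular frequency ω = 2π / T = 2π / 3.15×10^7 s = 1.99×10^-7 s⁻¹.
Cω = 1.02×10^8 × 1.99×10^-7 = 20.3 W/(m²·K).
Amplitude A = F₀ / (Cω) = 235 / 20.3 = 11.6 K.

12 K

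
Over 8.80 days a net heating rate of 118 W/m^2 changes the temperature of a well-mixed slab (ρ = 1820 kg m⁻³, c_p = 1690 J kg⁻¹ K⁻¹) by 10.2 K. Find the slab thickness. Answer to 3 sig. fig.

2.86 m

Heat input Q = F Δt = 118 × 7.60×10^5 s = 8.97×10^7 J/m².
Required areal heat capacity C = Q / ΔT = 8.80×10^6 J/(m²·K).
Depth D = C / (ρ c_p) = 8.80×10^6 / (1820 × 1690) = 2.86 m.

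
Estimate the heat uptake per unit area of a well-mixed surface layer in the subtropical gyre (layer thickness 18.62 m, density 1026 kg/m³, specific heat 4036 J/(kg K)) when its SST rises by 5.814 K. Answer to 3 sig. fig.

4.48×10^8

Areal heat capacity C = ρ c_p D = 1026 × 4036 × 18.62 = 7.71×10^7 J/(m²·K).
ΔQ = C ΔT = 7.71×10^7 × 5.814 = 4.48×10^8 J/m².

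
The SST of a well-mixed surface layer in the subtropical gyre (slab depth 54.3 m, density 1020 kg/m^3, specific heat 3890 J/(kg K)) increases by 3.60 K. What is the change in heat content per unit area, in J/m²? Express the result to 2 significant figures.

7.8×10^8

Areal heat capacity C = ρ c_p D = 1020 × 3890 × 54.3 = 2.15×10^8 J/(m²·K).
ΔQ = C ΔT = 2.15×10^8 × 3.60 = 7.76×10^8 J/m².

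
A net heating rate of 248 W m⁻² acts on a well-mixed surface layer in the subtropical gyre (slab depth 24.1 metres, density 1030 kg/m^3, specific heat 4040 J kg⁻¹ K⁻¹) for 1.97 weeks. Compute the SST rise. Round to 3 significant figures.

2.95 K

Areal heat capacity C = ρ c_p D = 1030 × 4040 × 24.1 = 1.00×10^8 J/(m^2 K).
Net heat input Q = F Δt = 248 × (1.97 weeks × 6.048×10^5 s/week) = 2.95×10^8 J/m².
ΔT = Q / C = 2.95×10^8 / 1.00×10^8 = 2.95 K.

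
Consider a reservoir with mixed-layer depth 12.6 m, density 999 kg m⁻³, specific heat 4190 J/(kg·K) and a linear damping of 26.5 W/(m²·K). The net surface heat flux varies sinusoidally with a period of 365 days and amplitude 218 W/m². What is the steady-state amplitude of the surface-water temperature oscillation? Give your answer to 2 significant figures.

7.6 K

Areal heat capacity C = ρ c_p D = 999 × 4190 × 12.6 = 5.27×10^7 J m⁻² K⁻¹.
Angular frequency ω = 2π / T = 2π / 3.15×10^7 s = 1.99×10^-7 s⁻¹.
√((Cω)² + λ²) = √((10.5)² + 26.5²) = 28.5 W/(m²·K).
Amplitude A = F₀ / √((Cω)²+λ²) = 218 / 28.5 = 7.65 K.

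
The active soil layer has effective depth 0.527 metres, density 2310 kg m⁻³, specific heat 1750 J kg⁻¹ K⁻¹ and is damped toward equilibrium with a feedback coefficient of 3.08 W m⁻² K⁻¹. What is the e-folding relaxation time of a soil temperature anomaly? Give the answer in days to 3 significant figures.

8.01 days

Areal heat capacity C = ρ c_p D = 2310 × 1750 × 0.527 = 2.13×10^6 J m⁻² K⁻¹.
Relaxation time τ = C / λ = 2.13×10^6 / 3.08 = 6.92×10^5 s.
In days: 6.92×10^5 s / (86400 s/day) = 8.01 days.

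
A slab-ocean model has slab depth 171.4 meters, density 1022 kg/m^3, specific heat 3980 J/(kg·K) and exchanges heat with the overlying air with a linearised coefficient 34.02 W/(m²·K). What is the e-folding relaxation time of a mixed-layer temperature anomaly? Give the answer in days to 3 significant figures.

237 days

Areal heat capacity C = ρ c_p D = 1022 × 3980 × 171.4 = 6.97×10^8 J/(m^2 K).
Relaxation time τ = C / λ = 6.97×10^8 / 34.02 = 2.05×10^7 s.
In days: 2.05×10^7 s / (86400 s/day) = 237 days.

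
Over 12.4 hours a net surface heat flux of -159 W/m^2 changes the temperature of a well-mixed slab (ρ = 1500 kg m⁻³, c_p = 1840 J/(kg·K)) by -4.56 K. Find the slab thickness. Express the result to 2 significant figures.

0.56 m

Heat input Q = F Δt = -159 × 44600 s = -7.10×10^6 J/m².
Required areal heat capacity C = Q / ΔT = 1.56×10^6 J/(m²·K).
Depth D = C / (ρ c_p) = 1.56×10^6 / (1500 × 1840) = 0.564 m.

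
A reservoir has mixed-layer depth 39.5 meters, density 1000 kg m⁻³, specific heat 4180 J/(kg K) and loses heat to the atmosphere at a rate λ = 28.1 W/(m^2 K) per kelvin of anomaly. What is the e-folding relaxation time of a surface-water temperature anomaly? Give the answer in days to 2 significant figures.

68 days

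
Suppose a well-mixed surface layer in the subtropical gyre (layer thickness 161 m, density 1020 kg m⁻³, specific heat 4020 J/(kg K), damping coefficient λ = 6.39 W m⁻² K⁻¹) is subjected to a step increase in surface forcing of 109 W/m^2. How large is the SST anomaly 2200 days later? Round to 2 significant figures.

14 K

Areal heat capacity C = ρ c_p D = 1020 × 4020 × 161 = 6.60×10^8 J/(m²·K).
τ = C / λ = 6.60×10^8 / 6.39 = 1.03×10^8 s.
Equilibrium anomaly ΔT_eq = F / λ = 109 / 6.39 = 17.1 K.
t = 2200 days = 1.90×10^8 s, so t/τ = 1.84.
ΔT(t) = ΔT_eq (1 − e^(−t/τ)) = 17.1 × (1 − e^−1.84) = 14.3 K.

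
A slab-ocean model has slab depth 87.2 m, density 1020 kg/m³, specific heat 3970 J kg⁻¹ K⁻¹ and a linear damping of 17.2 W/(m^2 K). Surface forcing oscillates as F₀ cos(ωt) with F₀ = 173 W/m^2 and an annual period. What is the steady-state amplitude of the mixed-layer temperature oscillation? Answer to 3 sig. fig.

2.39 K

Areal heat capacity C = ρ c_p D = 1020 × 3970 × 87.2 = 3.53×10^8 J m⁻² K⁻¹.
Angular frequency ω = 2π / T = 2π / 3.15×10^7 s = 1.99×10^-7 s⁻¹.
√((Cω)² + λ²) = √((70.4)² + 17.2²) = 72.4 W/(m²·K).
Amplitude A = F₀ / √((Cω)²+λ²) = 173 / 72.4 = 2.39 K.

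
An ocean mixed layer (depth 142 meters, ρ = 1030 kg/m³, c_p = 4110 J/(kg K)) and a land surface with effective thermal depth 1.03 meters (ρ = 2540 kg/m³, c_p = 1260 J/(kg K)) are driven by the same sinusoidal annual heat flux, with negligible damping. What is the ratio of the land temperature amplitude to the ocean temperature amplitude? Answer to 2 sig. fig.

C_ocean = 1030 × 4110 × 142 = 6.01×10^8 J/(m²·K).
C_land = 2540 × 1260 × 1.03 = 3.30×10^6 J/(m²·K).
Undamped amplitude ∝ 1/C, so A_land/A_ocean = C_ocean/C_land = 182.

180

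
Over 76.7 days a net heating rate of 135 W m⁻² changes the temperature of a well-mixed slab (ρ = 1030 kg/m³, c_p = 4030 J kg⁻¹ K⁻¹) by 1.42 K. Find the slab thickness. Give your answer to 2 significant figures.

150 m

Heat input Q = F Δt = 135 × 6.63×10^6 s = 8.95×10^8 J/m².
Required areal heat capacity C = Q / ΔT = 6.30×10^8 J/(m²·K).
Depth D = C / (ρ c_p) = 6.30×10^8 / (1030 × 4030) = 152 m.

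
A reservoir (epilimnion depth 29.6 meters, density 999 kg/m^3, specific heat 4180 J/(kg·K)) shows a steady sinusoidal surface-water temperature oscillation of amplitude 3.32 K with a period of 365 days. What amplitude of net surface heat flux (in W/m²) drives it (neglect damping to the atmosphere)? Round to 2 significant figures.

82

Areal heat capacity C = ρ c_p D = 999 × 4180 × 29.6 = 1.24×10^8 J/(m²·K).
ω = 2π / 3.15×10^7 s = 1.99×10^-7 s⁻¹.
Cω = 1.24×10^8 × 1.99×10^-7 = 24.6 W/(m²·K).
F₀ = A × Cω = 3.32 × 24.6 = 81.8 W/m².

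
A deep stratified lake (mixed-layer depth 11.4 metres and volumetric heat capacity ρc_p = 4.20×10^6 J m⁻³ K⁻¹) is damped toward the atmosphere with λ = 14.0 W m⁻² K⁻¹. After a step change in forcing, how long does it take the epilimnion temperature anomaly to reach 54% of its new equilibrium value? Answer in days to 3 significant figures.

30.7 days

Areal heat capacity C = ρc_p × D = 4.20×10^6 × 11.4 = 4.79×10^7 J/(m²·K).
τ = C / λ = 4.79×10^7 / 14.0 = 3.42×10^6 s.
Fraction reached: 1 − e^(−t/τ) = 0.54 ⇒ t = −τ ln(1 − 0.54) = τ × 0.777.
t = 2.66×10^6 s = 30.7 days.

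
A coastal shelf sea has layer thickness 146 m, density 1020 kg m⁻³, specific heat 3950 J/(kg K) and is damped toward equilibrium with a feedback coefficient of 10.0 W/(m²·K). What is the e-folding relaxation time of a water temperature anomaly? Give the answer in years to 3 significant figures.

1.86 years

Areal heat capacity C = ρ c_p D = 1020 × 3950 × 146 = 5.88×10^8 J/(m^2 K).
Relaxation time τ = C / λ = 5.88×10^8 / 10.0 = 5.88×10^7 s.
In years: 5.88×10^7 s / (3.156×10^7 s/year) = 1.86 years.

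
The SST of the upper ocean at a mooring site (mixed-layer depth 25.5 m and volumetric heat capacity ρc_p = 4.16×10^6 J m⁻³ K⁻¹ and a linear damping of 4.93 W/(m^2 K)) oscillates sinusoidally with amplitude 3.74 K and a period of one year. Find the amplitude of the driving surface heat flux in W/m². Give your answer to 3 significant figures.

Areal heat capacity C = ρc_p × D = 4.16×10^6 × 25.5 = 1.06×10^8 J/(m^2 K).
ω = 2π / 3.15×10^7 s = 1.99×10^-7 s⁻¹.
√((Cω)² + λ²) = √((21.1)² + 4.93²) = 21.7 W/(m²·K).
F₀ = A × √((Cω)²+λ²) = 3.74 × 21.7 = 81.2 W/m².

81.2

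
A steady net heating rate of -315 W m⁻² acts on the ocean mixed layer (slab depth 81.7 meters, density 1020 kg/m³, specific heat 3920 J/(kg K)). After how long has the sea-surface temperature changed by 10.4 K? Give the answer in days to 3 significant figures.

125 days

Areal heat capacity C = ρ c_p D = 1020 × 3920 × 81.7 = 3.27×10^8 J/(m^2 K).
Time required: Δt = C ΔT / F = 3.27×10^8 × -10.4 / -315 = 1.08×10^7 s.
In days: 1.08×10^7 s / (86400 s/day) = 125 days.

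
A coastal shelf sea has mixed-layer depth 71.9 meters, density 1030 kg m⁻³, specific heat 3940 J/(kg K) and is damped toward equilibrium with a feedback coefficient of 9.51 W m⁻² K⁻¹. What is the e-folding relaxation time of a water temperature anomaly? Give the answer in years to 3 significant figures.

Areal heat capacity C = ρ c_p D = 1030 × 3940 × 71.9 = 2.92×10^8 J m⁻² K⁻¹.
Relaxation time τ = C / λ = 2.92×10^8 / 9.51 = 3.07×10^7 s.
In years: 3.07×10^7 s / (3.156×10^7 s/year) = 0.972 years.

0.972 years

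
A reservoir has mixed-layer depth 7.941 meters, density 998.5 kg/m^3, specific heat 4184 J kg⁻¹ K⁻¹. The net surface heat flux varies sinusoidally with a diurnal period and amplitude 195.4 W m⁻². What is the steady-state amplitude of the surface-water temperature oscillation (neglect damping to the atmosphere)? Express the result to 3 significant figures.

0.0810 K

Areal heat capacity C = ρ c_p D = 998.5 × 4184 × 7.941 = 3.32×10^7 J/(m^2 K).
Angular frequency ω = 2π / T = 2π / 86400 s = 7.27×10^-5 s⁻¹.
Cω = 3.32×10^7 × 7.27×10^-5 = 2410 W/(m²·K).
Amplitude A = F₀ / (Cω) = 195.4 / 2410 = 0.0810 K.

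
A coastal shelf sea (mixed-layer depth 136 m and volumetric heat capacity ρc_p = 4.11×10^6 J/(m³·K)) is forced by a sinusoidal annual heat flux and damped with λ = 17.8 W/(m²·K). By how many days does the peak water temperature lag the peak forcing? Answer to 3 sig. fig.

Areal heat capacity C = ρc_p × D = 4.11×10^6 × 136 = 5.59×10^8 J/(m²·K).
ω = 2π / 3.15×10^7 s = 1.99×10^-7 s⁻¹.
Phase lag φ = arctan(Cω/λ) = arctan(111/17.8) = 1.41 rad.
Time lag = φ / ω = 1.41 / 1.99×10^-7 = 7.09×10^6 s = 82.0 days.

82.0 days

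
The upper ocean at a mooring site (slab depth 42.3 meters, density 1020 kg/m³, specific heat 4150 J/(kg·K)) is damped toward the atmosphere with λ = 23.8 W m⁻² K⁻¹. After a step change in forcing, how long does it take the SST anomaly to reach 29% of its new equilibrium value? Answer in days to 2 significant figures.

30 days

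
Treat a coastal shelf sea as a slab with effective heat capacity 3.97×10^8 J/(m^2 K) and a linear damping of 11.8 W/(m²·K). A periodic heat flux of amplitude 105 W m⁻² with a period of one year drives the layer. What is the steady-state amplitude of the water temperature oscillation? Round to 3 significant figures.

Areal heat capacity C = 3.97×10^8 J/(m^2 K) (given).
Angular frequency ω = 2π / T = 2π / 3.15×10^7 s = 1.99×10^-7 s⁻¹.
√((Cω)² + λ²) = √((79.1)² + 11.8²) = 80.0 W/(m²·K).
Amplitude A = F₀ / √((Cω)²+λ²) = 105 / 80.0 = 1.31 K.

1.31 K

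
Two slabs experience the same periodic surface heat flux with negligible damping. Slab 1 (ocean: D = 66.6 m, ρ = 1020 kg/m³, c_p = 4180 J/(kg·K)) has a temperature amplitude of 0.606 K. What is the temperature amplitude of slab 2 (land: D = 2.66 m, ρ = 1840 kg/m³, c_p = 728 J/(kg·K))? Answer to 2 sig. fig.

C_ocean = 2.84×10^8 J/(m²·K); C_land = 3.56×10^6 J/(m²·K).
A ∝ 1/C ⇒ A_land = A_ocean × C_ocean/C_land = 0.606 × 79.7 = 48.3 K.

48 K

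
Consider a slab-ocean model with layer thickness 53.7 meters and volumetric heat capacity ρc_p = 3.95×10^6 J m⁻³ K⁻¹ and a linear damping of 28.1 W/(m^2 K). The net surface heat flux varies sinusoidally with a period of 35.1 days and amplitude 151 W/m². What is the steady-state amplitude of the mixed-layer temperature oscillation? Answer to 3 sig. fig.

Areal heat capacity C = ρc_p × D = 3.95×10^6 × 53.7 = 2.12×10^8 J/(m^2 K).
Angular frequency ω = 2π / T = 2π / 3.03×10^6 s = 2.07×10^-6 s⁻¹.
√((Cω)² + λ²) = √((439)² + 28.1²) = 440 W/(m²·K).
Amplitude A = F₀ / √((Cω)²+λ²) = 151 / 440 = 0.343 K.

0.343 K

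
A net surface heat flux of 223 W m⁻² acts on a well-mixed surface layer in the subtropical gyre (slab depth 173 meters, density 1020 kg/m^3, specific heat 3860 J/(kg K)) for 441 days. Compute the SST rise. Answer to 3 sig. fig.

12.5 K

Areal heat capacity C = ρ c_p D = 1020 × 3860 × 173 = 6.81×10^8 J/(m²·K).
Net heat input Q = F Δt = 223 × (441 days × 86400 s/day) = 8.50×10^9 J/m².
ΔT = Q / C = 8.50×10^9 / 6.81×10^8 = 12.5 K.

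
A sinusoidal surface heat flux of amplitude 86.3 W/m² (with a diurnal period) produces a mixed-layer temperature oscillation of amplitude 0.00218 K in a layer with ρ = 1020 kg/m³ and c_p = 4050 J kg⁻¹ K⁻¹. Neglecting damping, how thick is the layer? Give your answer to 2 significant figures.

130 m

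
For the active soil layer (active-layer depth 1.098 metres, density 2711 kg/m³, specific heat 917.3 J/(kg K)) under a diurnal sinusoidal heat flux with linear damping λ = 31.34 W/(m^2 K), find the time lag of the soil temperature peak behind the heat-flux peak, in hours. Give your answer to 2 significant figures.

5.4 hours

Areal heat capacity C = ρ c_p D = 2711 × 917.3 × 1.098 = 2.73×10^6 J m⁻² K⁻¹.
ω = 2π / 86400 s = 7.27×10^-5 s⁻¹.
Phase lag φ = arctan(Cω/λ) = arctan(199/31.34) = 1.41 rad.
Time lag = φ / ω = 1.41 / 7.27×10^-5 = 19400 s = 5.40 hours.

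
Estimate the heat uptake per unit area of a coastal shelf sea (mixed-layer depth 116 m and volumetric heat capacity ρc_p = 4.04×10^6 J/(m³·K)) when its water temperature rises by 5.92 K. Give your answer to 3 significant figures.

2.77×10^9

Areal heat capacity C = ρc_p × D = 4.04×10^6 × 116 = 4.69×10^8 J/(m^2 K).
ΔQ = C ΔT = 4.69×10^8 × 5.92 = 2.77×10^9 J/m².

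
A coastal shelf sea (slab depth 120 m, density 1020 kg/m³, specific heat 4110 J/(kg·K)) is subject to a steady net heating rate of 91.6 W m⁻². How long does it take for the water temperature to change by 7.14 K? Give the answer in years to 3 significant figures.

1.24 years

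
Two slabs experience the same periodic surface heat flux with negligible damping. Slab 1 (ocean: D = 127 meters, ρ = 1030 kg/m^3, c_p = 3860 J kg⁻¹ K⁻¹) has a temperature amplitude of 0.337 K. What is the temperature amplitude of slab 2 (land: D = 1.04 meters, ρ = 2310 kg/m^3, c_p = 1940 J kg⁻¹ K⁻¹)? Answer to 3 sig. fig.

36.5 K

C_ocean = 5.05×10^8 J/(m²·K); C_land = 4.66×10^6 J/(m²·K).
A ∝ 1/C ⇒ A_land = A_ocean × C_ocean/C_land = 0.337 × 108 = 36.5 K.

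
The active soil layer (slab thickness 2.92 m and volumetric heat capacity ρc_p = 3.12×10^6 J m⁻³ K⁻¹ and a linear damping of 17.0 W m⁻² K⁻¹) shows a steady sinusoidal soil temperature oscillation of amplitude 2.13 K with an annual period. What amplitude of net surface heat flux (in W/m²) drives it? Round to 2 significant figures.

Areal heat capacity C = ρc_p × D = 3.12×10^6 × 2.92 = 9.11×10^6 J/(m^2 K).
ω = 2π / 3.15×10^7 s = 1.99×10^-7 s⁻¹.
√((Cω)² + λ²) = √((1.82)² + 17.0²) = 17.1 W/(m²·K).
F₀ = A × √((Cω)²+λ²) = 2.13 × 17.1 = 36.4 W/m².

36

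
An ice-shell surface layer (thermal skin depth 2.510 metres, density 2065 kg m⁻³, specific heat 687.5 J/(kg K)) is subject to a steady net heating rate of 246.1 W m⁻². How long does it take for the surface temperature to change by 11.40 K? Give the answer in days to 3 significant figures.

1.91 days

Areal heat capacity C = ρ c_p D = 2065 × 687.5 × 2.510 = 3.56×10^6 J m⁻² K⁻¹.
Time required: Δt = C ΔT / F = 3.56×10^6 × 11.40 / 246.1 = 1.65×10^5 s.
In days: 1.65×10^5 s / (86400 s/day) = 1.91 days.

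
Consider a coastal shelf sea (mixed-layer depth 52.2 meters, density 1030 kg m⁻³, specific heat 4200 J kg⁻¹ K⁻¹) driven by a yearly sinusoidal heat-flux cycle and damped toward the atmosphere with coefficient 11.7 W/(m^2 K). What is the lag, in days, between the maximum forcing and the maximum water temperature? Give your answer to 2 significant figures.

Areal heat capacity C = ρ c_p D = 1030 × 4200 × 52.2 = 2.26×10^8 J/(m²·K).
ω = 2π / 3.15×10^7 s = 1.99×10^-7 s⁻¹.
Phase lag φ = arctan(Cω/λ) = arctan(45.0/11.7) = 1.32 rad.
Time lag = φ / ω = 1.32 / 1.99×10^-7 = 6.61×10^6 s = 76.5 days.

76 days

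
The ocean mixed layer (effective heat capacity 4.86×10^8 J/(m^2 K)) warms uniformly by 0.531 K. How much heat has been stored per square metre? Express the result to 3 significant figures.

2.58×10^8

Areal heat capacity C = 4.86×10^8 J/(m^2 K) (given).
ΔQ = C ΔT = 4.86×10^8 × 0.531 = 2.58×10^8 J/m².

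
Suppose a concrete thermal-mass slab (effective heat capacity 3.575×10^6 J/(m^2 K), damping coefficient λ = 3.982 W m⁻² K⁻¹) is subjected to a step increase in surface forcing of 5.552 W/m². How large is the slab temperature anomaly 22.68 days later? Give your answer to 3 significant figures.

Areal heat capacity C = 3.575×10^6 J/(m^2 K) (given).
τ = C / λ = 3.58×10^6 / 3.982 = 8.98×10^5 s.
Equilibrium anomaly ΔT_eq = F / λ = 5.552 / 3.982 = 1.39 K.
t = 22.68 days = 1.96×10^6 s, so t/τ = 2.18.
ΔT(t) = ΔT_eq (1 − e^(−t/τ)) = 1.39 × (1 − e^−2.18) = 1.24 K.

1.24 K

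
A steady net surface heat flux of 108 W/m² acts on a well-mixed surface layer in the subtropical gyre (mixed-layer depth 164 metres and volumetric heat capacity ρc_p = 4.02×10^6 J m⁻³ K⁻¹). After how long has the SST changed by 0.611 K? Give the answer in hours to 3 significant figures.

1040 hours

Areal heat capacity C = ρc_p × D = 4.02×10^6 × 164 = 6.59×10^8 J m⁻² K⁻¹.
Time required: Δt = C ΔT / F = 6.59×10^8 × 0.611 / 108 = 3.73×10^6 s.
In hours: 3.73×10^6 s / (3600 s/hour) = 1040 hours.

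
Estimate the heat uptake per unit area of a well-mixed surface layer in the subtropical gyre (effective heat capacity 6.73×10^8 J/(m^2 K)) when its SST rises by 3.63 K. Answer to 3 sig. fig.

2.44×10^9

Areal heat capacity C = 6.73×10^8 J/(m^2 K) (given).
ΔQ = C ΔT = 6.73×10^8 × 3.63 = 2.44×10^9 J/m².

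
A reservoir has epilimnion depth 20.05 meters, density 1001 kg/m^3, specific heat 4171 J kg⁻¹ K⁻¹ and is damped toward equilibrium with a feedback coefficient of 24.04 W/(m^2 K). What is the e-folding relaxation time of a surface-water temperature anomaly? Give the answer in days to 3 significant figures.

40.3 days

Areal heat capacity C = ρ c_p D = 1001 × 4171 × 20.05 = 8.37×10^7 J m⁻² K⁻¹.
Relaxation time τ = C / λ = 8.37×10^7 / 24.04 = 3.48×10^6 s.
In days: 3.48×10^6 s / (86400 s/day) = 40.3 days.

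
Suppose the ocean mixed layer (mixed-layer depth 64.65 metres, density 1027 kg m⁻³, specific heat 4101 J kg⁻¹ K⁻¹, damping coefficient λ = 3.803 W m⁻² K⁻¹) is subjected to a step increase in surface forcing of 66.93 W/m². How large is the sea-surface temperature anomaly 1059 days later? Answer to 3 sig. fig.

12.7 K

Areal heat capacity C = ρ c_p D = 1027 × 4101 × 64.65 = 2.72×10^8 J/(m^2 K).
τ = C / λ = 2.72×10^8 / 3.803 = 7.16×10^7 s.
Equilibrium anomaly ΔT_eq = F / λ = 66.93 / 3.803 = 17.6 K.
t = 1059 days = 9.15×10^7 s, so t/τ = 1.28.
ΔT(t) = ΔT_eq (1 − e^(−t/τ)) = 17.6 × (1 − e^−1.28) = 12.7 K.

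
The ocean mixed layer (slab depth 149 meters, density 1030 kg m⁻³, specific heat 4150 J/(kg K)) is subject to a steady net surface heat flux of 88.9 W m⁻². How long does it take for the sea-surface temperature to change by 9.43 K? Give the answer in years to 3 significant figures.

Areal heat capacity C = ρ c_p D = 1030 × 4150 × 149 = 6.37×10^8 J/(m²·K).
Time required: Δt = C ΔT / F = 6.37×10^8 × 9.43 / 88.9 = 6.76×10^7 s.
In years: 6.76×10^7 s / (3.156×10^7 s/year) = 2.14 years.

2.14 years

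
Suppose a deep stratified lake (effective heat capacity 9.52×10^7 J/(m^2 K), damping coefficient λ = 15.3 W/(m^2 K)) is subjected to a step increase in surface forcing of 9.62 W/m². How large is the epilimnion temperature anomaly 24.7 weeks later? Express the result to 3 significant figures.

Areal heat capacity C = 9.52×10^7 J/(m^2 K) (given).
τ = C / λ = 9.52×10^7 / 15.3 = 6.22×10^6 s.
Equilibrium anomaly ΔT_eq = F / λ = 9.62 / 15.3 = 0.629 K.
t = 24.7 weeks = 1.49×10^7 s, so t/τ = 2.40.
ΔT(t) = ΔT_eq (1 − e^(−t/τ)) = 0.629 × (1 − e^−2.40) = 0.572 K.

0.572 K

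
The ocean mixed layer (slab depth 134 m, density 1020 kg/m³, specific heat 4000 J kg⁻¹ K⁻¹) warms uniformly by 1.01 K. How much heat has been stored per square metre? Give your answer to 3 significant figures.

5.52×10^8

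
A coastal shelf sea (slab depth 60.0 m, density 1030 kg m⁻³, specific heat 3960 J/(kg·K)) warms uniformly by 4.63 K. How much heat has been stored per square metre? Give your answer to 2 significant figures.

1.1×10^9

Areal heat capacity C = ρ c_p D = 1030 × 3960 × 60.0 = 2.45×10^8 J m⁻² K⁻¹.
ΔQ = C ΔT = 2.45×10^8 × 4.63 = 1.13×10^9 J/m².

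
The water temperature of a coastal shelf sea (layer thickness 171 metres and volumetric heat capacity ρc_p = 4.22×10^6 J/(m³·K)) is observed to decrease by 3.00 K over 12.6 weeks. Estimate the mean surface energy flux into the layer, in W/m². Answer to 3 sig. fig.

-284

Areal heat capacity C = ρc_p × D = 4.22×10^6 × 171 = 7.22×10^8 J/(m²·K).
Required heat per unit area: Q = C ΔT = 7.22×10^8 × -3.00 = -2.16×10^9 J/m².
Flux F = Q / Δt = -2.16×10^9 / 7.62×10^6 s = -284 W/m².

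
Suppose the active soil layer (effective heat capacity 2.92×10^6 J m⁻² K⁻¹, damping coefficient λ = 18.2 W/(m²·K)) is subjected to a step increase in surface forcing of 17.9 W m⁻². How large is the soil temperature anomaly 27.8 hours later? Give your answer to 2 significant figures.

Areal heat capacity C = 2.92×10^6 J m⁻² K⁻¹ (given).
τ = C / λ = 2.92×10^6 / 18.2 = 1.60×10^5 s.
Equilibrium anomaly ΔT_eq = F / λ = 17.9 / 18.2 = 0.984 K.
t = 27.8 hours = 1.00×10^5 s, so t/τ = 0.624.
ΔT(t) = ΔT_eq (1 − e^(−t/τ)) = 0.984 × (1 − e^−0.624) = 0.456 K.

0.46 K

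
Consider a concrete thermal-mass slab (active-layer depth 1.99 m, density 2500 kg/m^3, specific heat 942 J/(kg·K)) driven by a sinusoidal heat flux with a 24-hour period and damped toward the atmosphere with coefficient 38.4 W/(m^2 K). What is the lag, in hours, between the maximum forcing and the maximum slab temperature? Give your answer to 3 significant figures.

5.57 hours

Areal heat capacity C = ρ c_p D = 2500 × 942 × 1.99 = 4.69×10^6 J/(m^2 K).
ω = 2π / 86400 s = 7.27×10^-5 s⁻¹.
Phase lag φ = arctan(Cω/λ) = arctan(341/38.4) = 1.46 rad.
Time lag = φ / ω = 1.46 / 7.27×10^-5 = 20100 s = 5.57 hours.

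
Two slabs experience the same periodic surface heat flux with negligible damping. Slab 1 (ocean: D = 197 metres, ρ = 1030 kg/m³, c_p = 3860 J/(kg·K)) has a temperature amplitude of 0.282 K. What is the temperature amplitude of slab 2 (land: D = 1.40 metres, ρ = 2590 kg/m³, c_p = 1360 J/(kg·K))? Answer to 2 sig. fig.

C_ocean = 7.83×10^8 J/(m²·K); C_land = 4.93×10^6 J/(m²·K).
A ∝ 1/C ⇒ A_land = A_ocean × C_ocean/C_land = 0.282 × 159 = 44.8 K.

45 K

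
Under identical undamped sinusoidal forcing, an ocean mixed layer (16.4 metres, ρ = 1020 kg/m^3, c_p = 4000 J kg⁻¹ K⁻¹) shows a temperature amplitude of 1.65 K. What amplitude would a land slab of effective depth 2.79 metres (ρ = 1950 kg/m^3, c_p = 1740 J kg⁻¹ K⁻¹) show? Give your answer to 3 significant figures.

11.7 K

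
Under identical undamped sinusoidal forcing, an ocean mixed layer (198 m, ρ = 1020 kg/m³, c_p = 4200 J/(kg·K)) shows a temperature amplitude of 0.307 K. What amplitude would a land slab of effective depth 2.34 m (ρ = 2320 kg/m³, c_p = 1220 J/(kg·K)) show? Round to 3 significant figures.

C_ocean = 8.48×10^8 J/(m²·K); C_land = 6.62×10^6 J/(m²·K).
A ∝ 1/C ⇒ A_land = A_ocean × C_ocean/C_land = 0.307 × 128 = 39.3 K.

39.3 K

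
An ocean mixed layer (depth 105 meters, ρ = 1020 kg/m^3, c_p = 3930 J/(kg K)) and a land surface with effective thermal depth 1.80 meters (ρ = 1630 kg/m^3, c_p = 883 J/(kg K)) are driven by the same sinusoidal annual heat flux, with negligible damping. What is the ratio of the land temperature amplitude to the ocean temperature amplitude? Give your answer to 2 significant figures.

160

C_ocean = 1020 × 3930 × 105 = 4.21×10^8 J/(m²·K).
C_land = 1630 × 883 × 1.80 = 2.59×10^6 J/(m²·K).
Undamped amplitude ∝ 1/C, so A_land/A_ocean = C_ocean/C_land = 162.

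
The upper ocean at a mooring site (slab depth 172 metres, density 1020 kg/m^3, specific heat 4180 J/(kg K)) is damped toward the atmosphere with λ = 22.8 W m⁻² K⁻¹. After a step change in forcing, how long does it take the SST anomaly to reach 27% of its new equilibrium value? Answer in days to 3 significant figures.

Areal heat capacity C = ρ c_p D = 1020 × 4180 × 172 = 7.33×10^8 J/(m^2 K).
τ = C / λ = 7.33×10^8 / 22.8 = 3.22×10^7 s.
Fraction reached: 1 − e^(−t/τ) = 0.27 ⇒ t = −τ ln(1 − 0.27) = τ × 0.315.
t = 1.01×10^7 s = 117 days.

117 days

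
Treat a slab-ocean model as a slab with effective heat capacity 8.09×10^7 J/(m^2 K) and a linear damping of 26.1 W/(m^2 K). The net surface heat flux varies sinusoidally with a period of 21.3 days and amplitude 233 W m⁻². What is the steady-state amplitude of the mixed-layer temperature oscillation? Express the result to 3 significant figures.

0.840 K

Areal heat capacity C = 8.09×10^7 J/(m^2 K) (given).
Angular frequency ω = 2π / T = 2π / 1.84×10^6 s = 3.41×10^-6 s⁻¹.
√((Cω)² + λ²) = √((276)² + 26.1²) = 277 W/(m²·K).
Amplitude A = F₀ / √((Cω)²+λ²) = 233 / 277 = 0.840 K.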